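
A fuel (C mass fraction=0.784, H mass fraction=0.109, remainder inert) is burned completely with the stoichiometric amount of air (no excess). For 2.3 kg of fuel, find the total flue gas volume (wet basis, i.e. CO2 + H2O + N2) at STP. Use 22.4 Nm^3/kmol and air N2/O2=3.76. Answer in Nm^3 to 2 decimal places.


Per kg fuel: CO2 = (C/12 kmol)*22.4 = (0.784/12)*22.4 = 1.46347 Nm^3
Per kg fuel: H2O = (H/2 kmol)*22.4 = (0.109/2)*22.4 = 1.22080 Nm^3
O2 needed per kg fuel = C/12 + H/4 = 0.784/12 + 0.109/4 = 0.09258333 kmol
Per kg fuel: N2 = O2*3.76*22.4 = 0.09258333*3.76*22.4 = 7.79774 Nm^3
Total per kg = 1.46347 + 1.22080 + 7.79774 = 10.48201 Nm^3
Total = 10.48201 * 2.3 = 24.11 Nm^3


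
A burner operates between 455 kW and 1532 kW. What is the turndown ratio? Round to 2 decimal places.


TDR = Q_max / Q_min
TDR = 1532 / 455 = 3.37


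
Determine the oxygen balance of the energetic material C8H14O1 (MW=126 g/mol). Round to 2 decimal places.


OB = -1600 * (2C + H/2 - O) / MW
Inner = 2*8 + 14/2 - 1 = 22.00
OB = -1600 * 22.00 / 126 = -279.37%


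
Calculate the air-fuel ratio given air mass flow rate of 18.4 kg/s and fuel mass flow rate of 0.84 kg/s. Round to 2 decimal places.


AFR = m_air / m_fuel
AFR = 18.4 / 0.84 = 21.90


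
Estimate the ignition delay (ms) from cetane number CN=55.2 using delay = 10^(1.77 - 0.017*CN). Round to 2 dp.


delay = 10^(1.77 - 0.017*CN)
Exponent = 1.77 - 0.017*55.2 = 0.8316
delay = 10^0.8316 = 6.79 ms


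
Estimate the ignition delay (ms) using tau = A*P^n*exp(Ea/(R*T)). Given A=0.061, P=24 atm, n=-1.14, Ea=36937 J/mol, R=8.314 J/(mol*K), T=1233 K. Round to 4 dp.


tau = A * P^n * exp(Ea/(R*T))
P^n = 24^(-1.14) = 0.02670295
Ea/(R*T) = 36937/(8.314*1233) = 3.603201
exp(Ea/(R*T)) = 36.715583
tau = 0.061 * 0.02670295 * 36.715583 = 0.0598 ms


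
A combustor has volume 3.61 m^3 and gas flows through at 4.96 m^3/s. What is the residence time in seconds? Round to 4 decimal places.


tau = V / Q_flow
tau = 3.61 / 4.96 = 0.7278 s


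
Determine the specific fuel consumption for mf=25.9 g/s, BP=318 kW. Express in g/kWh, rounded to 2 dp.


SFC = (mf / BP) * 3600
Rate = 25.9 / 318 = 0.081447 g/(s*kW)
SFC = 0.081447 * 3600 = 293.21 g/kWh


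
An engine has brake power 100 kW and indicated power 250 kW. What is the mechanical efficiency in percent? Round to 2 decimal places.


eta_mech = (BP / IP) * 100
Ratio = 100 / 250 = 0.4000
eta_mech = 0.4000 * 100 = 40.00%


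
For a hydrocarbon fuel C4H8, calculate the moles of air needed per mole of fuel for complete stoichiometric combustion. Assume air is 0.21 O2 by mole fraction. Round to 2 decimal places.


Balanced combustion: C4H8 + 6 O2 -> 4 CO2 + 4 H2O
O2 needed = C + H/4 = 4 + 8/4 = 6.00 moles
Air moles = O2 / 0.21 = 6.00 / 0.21 = 28.57 moles air


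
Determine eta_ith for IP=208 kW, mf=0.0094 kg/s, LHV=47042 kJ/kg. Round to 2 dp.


eta_ith = (IP / (mf * LHV)) * 100
Denominator = 0.0094 * 47042 = 442.1948 kW
eta_ith = (208 / 442.1948) * 100 = 47.04%


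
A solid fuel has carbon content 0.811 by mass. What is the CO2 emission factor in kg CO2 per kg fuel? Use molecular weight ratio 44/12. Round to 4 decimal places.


EF = C_frac * (M_CO2 / M_C)
EF = 0.811 * (44/12)
EF = 0.811 * 3.666667 = 2.9737 kg_CO2/kg_fuel


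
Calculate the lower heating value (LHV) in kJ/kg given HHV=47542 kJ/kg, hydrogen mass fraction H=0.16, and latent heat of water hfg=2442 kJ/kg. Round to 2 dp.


LHV = HHV - hfg * 9 * H
Water correction = 2442 * 9 * 0.16 = 3516.480 kJ/kg
LHV = 47542 - 3516.480 = 44025.52 kJ/kg


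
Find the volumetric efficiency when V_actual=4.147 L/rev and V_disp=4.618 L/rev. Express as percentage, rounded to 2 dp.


eta_v = (V_actual / V_disp) * 100
Ratio = 4.147 / 4.618 = 0.8980
eta_v = 0.8980 * 100 = 89.80%


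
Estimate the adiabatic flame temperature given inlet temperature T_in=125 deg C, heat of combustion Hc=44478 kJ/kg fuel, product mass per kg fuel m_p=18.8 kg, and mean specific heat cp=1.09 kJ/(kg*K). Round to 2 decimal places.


T_ad = T_in + Hc / (m_p * cp)
Denominator = 18.8 * 1.09 = 20.4920
Temperature rise = 44478 / 20.4920 = 2170.51 K
T_ad = 125 + 2170.51 = 2295.51 deg C


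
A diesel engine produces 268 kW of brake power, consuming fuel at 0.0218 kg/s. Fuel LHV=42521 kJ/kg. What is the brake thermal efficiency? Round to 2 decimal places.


eta_BTE = (BP / (mf * LHV)) * 100
Denominator = 0.0218 * 42521 = 926.9578 kW
eta_BTE = (268 / 926.9578) * 100 = 28.91%


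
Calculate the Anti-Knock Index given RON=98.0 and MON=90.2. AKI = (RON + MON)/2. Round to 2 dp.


AKI = (RON + MON) / 2
AKI = (98.0 + 90.2) / 2
AKI = 188.2 / 2 = 94.10


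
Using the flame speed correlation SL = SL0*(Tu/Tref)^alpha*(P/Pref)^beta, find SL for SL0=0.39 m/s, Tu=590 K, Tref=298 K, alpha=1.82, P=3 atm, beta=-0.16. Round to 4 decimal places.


SL = SL0 * (Tu/Tref)^alpha * (P/Pref)^beta
T ratio = 590/298 = 1.97986577
(T ratio)^alpha = 1.97986577^1.82 = 3.466387
(P/Pref)^beta = 3^(-0.16) = 0.838804
SL = 0.39 * 3.466387 * 0.838804 = 1.1340 m/s


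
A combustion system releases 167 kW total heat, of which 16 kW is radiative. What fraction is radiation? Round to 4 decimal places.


f_rad = Q_rad / Q_total
f_rad = 16 / 167 = 0.0958


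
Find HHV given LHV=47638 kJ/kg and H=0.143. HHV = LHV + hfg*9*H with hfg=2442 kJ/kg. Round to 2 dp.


HHV = LHV + hfg * 9 * H
Water addition = 2442 * 9 * 0.143 = 3142.854 kJ/kg
HHV = 47638 + 3142.854 = 50780.85 kJ/kg


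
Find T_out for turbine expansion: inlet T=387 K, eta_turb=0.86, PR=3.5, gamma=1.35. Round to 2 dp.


T_out = T_in * (1 - eta * (1 - PR^(-(gamma-1)/gamma)))
Exponent = -(1.35-1)/1.35 = -0.25925926
PR^exp = 3.5^(-0.25925926) = 0.72267881
Factor = 1 - 0.86*(1 - 0.72267881) = 0.76150378
T_out = 387 * 0.76150378 = 294.70 K


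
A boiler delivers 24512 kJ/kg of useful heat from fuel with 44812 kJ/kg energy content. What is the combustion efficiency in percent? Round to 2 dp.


Efficiency = (Q_useful / Q_fuel) * 100
Efficiency = (24512 / 44812) * 100
Efficiency = 0.5470 * 100 = 54.70%


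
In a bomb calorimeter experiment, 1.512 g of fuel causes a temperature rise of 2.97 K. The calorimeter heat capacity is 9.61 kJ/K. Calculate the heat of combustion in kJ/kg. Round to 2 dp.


Hc = C_cal * delta_T / m_fuel
Q_released = 9.61 * 2.97 = 28.5417 kJ
m_fuel = 1.512 g = 1.512/1000 kg = 0.001512 kg
Hc = 28.5417 / 0.001512 = 18876.79 kJ/kg


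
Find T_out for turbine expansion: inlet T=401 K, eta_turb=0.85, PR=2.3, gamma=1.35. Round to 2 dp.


T_out = T_in * (1 - eta * (1 - PR^(-(gamma-1)/gamma)))
Exponent = -(1.35-1)/1.35 = -0.25925926
PR^exp = 2.3^(-0.25925926) = 0.80578413
Factor = 1 - 0.85*(1 - 0.80578413) = 0.83491651
T_out = 401 * 0.83491651 = 334.80 K


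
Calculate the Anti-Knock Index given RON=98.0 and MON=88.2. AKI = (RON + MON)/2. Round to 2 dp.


AKI = (RON + MON) / 2
AKI = (98.0 + 88.2) / 2
AKI = 186.2 / 2 = 93.10


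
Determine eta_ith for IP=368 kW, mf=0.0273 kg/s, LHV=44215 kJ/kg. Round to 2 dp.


eta_ith = (IP / (mf * LHV)) * 100
Denominator = 0.0273 * 44215 = 1207.0695 kW
eta_ith = (368 / 1207.0695) * 100 = 30.49%


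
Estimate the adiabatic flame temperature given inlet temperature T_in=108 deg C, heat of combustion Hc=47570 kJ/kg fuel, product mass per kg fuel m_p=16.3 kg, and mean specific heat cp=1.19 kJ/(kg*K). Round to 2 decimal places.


T_ad = T_in + Hc / (m_p * cp)
Denominator = 16.3 * 1.19 = 19.3970
Temperature rise = 47570 / 19.3970 = 2452.44 K
T_ad = 108 + 2452.44 = 2560.44 deg C


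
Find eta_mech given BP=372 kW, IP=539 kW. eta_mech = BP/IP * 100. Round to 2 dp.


eta_mech = (BP / IP) * 100
Ratio = 372 / 539 = 0.6902
eta_mech = 0.6902 * 100 = 69.02%


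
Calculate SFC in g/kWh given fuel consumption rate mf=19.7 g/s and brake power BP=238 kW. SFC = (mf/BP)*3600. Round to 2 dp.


SFC = (mf / BP) * 3600
Rate = 19.7 / 238 = 0.082773 g/(s*kW)
SFC = 0.082773 * 3600 = 297.98 g/kWh


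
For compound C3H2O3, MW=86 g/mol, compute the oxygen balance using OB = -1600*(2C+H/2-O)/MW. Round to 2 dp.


OB = -1600 * (2C + H/2 - O) / MW
Inner = 2*3 + 2/2 - 3 = 4.00
OB = -1600 * 4.00 / 86 = -74.42%


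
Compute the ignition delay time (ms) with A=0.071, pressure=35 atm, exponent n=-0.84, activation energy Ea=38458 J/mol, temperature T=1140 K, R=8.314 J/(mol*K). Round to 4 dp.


tau = A * P^n * exp(Ea/(R*T))
P^n = 35^(-0.84) = 0.05046414
Ea/(R*T) = 38458/(8.314*1140) = 4.057624
exp(Ea/(R*T)) = 57.836740
tau = 0.071 * 0.05046414 * 57.836740 = 0.2072 ms


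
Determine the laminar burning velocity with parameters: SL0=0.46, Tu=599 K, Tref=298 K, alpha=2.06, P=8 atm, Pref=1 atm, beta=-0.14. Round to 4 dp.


SL = SL0 * (Tu/Tref)^alpha * (P/Pref)^beta
T ratio = 599/298 = 2.01006711
(T ratio)^alpha = 2.01006711^2.06 = 4.213216
(P/Pref)^beta = 8^(-0.14) = 0.747425
SL = 0.46 * 4.213216 * 0.747425 = 1.4486 m/s


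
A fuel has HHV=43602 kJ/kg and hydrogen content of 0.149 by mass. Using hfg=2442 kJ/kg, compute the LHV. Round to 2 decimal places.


LHV = HHV - hfg * 9 * H
Water correction = 2442 * 9 * 0.149 = 3274.722 kJ/kg
LHV = 43602 - 3274.722 = 40327.28 kJ/kg


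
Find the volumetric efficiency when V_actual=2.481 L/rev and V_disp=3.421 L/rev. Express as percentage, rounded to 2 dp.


eta_v = (V_actual / V_disp) * 100
Ratio = 2.481 / 3.421 = 0.7252
eta_v = 0.7252 * 100 = 72.52%


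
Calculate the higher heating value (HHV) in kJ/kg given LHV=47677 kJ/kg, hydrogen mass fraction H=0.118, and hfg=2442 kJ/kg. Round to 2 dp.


HHV = LHV + hfg * 9 * H
Water addition = 2442 * 9 * 0.118 = 2593.404 kJ/kg
HHV = 47677 + 2593.404 = 50270.40 kJ/kg


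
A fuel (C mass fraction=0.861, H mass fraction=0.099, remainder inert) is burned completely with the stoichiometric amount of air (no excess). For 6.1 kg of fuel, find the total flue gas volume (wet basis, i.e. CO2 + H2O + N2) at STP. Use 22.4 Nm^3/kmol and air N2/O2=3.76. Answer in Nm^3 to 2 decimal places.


Per kg fuel: CO2 = (C/12 kmol)*22.4 = (0.861/12)*22.4 = 1.60720 Nm^3
Per kg fuel: H2O = (H/2 kmol)*22.4 = (0.099/2)*22.4 = 1.10880 Nm^3
O2 needed per kg fuel = C/12 + H/4 = 0.861/12 + 0.099/4 = 0.09650000 kmol
Per kg fuel: N2 = O2*3.76*22.4 = 0.09650000*3.76*22.4 = 8.12762 Nm^3
Total per kg = 1.60720 + 1.10880 + 8.12762 = 10.84362 Nm^3
Total = 10.84362 * 6.1 = 66.15 Nm^3


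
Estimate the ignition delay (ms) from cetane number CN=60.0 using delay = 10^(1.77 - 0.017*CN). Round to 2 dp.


delay = 10^(1.77 - 0.017*CN)
Exponent = 1.77 - 0.017*60.0 = 0.7500
delay = 10^0.7500 = 5.62 ms


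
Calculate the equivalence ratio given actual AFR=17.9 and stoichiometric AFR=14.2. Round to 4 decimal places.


phi = AFR_stoich / AFR_actual
phi = 14.2 / 17.9 = 0.7933


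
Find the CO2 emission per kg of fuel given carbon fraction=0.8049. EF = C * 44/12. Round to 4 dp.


EF = C_frac * (M_CO2 / M_C)
EF = 0.8049 * (44/12)
EF = 0.8049 * 3.666667 = 2.9513 kg_CO2/kg_fuel


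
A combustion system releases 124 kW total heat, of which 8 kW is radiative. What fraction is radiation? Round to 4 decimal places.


f_rad = Q_rad / Q_total
f_rad = 8 / 124 = 0.0645


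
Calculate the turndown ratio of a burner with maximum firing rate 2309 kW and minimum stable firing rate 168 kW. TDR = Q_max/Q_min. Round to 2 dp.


TDR = Q_max / Q_min
TDR = 2309 / 168 = 13.74


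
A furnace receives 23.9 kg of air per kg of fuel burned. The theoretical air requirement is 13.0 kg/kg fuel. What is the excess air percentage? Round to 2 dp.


Excess air = actual - stoichiometric = 23.9 - 13.0 = 10.90 kg/kg fuel
Excess air % = (excess / stoich) * 100 = (10.90 / 13.0) * 100 = 83.85%


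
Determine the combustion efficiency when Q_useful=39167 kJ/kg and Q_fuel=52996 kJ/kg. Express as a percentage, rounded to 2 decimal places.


Efficiency = (Q_useful / Q_fuel) * 100
Efficiency = (39167 / 52996) * 100
Efficiency = 0.7391 * 100 = 73.91%


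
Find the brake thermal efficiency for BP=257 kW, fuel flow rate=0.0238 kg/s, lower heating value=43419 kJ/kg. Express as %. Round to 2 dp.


eta_BTE = (BP / (mf * LHV)) * 100
Denominator = 0.0238 * 43419 = 1033.3722 kW
eta_BTE = (257 / 1033.3722) * 100 = 24.87%


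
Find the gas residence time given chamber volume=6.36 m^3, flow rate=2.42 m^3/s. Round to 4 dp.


tau = V / Q_flow
tau = 6.36 / 2.42 = 2.6281 s


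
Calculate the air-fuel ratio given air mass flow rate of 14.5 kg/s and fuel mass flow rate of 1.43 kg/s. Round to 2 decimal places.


AFR = m_air / m_fuel
AFR = 14.5 / 1.43 = 10.14


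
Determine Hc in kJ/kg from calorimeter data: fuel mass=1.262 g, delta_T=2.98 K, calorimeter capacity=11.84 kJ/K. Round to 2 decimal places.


Hc = C_cal * delta_T / m_fuel
Q_released = 11.84 * 2.98 = 35.2832 kJ
m_fuel = 1.262 g = 1.262/1000 kg = 0.001262 kg
Hc = 35.2832 / 0.001262 = 27958.16 kJ/kg


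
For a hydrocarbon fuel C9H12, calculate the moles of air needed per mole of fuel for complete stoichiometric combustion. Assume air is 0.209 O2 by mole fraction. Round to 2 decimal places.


Balanced combustion: C9H12 + 12 O2 -> 9 CO2 + 6 H2O
O2 needed = C + H/4 = 9 + 12/4 = 12.00 moles
Air moles = O2 / 0.209 = 12.00 / 0.209 = 57.42 moles air


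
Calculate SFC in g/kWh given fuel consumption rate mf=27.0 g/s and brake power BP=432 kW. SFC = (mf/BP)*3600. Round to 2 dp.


SFC = (mf / BP) * 3600
Rate = 27.0 / 432 = 0.062500 g/(s*kW)
SFC = 0.062500 * 3600 = 225.00 g/kWh


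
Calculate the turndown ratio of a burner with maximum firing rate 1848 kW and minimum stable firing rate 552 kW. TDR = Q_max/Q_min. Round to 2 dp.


TDR = Q_max / Q_min
TDR = 1848 / 552 = 3.35


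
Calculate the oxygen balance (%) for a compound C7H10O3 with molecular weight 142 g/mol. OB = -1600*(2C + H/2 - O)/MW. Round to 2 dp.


OB = -1600 * (2C + H/2 - O) / MW
Inner = 2*7 + 10/2 - 3 = 16.00
OB = -1600 * 16.00 / 142 = -180.28%


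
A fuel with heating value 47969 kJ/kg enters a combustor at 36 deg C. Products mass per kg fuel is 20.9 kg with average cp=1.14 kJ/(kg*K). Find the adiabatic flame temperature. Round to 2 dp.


T_ad = T_in + Hc / (m_p * cp)
Denominator = 20.9 * 1.14 = 23.8260
Temperature rise = 47969 / 23.8260 = 2013.30 K
T_ad = 36 + 2013.30 = 2049.30 deg C


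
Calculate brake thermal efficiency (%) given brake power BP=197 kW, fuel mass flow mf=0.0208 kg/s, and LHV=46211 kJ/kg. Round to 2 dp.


eta_BTE = (BP / (mf * LHV)) * 100
Denominator = 0.0208 * 46211 = 961.1888 kW
eta_BTE = (197 / 961.1888) * 100 = 20.50%


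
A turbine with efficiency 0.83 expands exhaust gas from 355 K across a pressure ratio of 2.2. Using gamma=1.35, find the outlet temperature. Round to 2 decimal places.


T_out = T_in * (1 - eta * (1 - PR^(-(gamma-1)/gamma)))
Exponent = -(1.35-1)/1.35 = -0.25925926
PR^exp = 2.2^(-0.25925926) = 0.81512413
Factor = 1 - 0.83*(1 - 0.81512413) = 0.84655303
T_out = 355 * 0.84655303 = 300.53 K


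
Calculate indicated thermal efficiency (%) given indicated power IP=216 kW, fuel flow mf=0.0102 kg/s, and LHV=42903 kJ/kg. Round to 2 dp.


eta_ith = (IP / (mf * LHV)) * 100
Denominator = 0.0102 * 42903 = 437.6106 kW
eta_ith = (216 / 437.6106) * 100 = 49.36%


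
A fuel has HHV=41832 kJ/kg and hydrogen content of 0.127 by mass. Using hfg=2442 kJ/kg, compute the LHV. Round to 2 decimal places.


LHV = HHV - hfg * 9 * H
Water correction = 2442 * 9 * 0.127 = 2791.206 kJ/kg
LHV = 41832 - 2791.206 = 39040.79 kJ/kg


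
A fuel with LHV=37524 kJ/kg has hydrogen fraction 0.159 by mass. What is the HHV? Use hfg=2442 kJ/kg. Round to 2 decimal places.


HHV = LHV + hfg * 9 * H
Water addition = 2442 * 9 * 0.159 = 3494.502 kJ/kg
HHV = 37524 + 3494.502 = 41018.50 kJ/kg


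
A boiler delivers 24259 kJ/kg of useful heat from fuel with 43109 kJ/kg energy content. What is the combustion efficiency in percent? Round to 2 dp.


Efficiency = (Q_useful / Q_fuel) * 100
Efficiency = (24259 / 43109) * 100
Efficiency = 0.5627 * 100 = 56.27%


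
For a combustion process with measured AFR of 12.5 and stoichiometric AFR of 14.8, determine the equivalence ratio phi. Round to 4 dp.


phi = AFR_stoich / AFR_actual
phi = 14.8 / 12.5 = 1.1840


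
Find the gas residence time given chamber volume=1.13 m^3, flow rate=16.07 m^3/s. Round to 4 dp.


tau = V / Q_flow
tau = 1.13 / 16.07 = 0.0703 s


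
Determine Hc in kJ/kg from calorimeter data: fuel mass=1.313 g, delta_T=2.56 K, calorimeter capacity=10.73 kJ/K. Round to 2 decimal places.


Hc = C_cal * delta_T / m_fuel
Q_released = 10.73 * 2.56 = 27.4688 kJ
m_fuel = 1.313 g = 1.313/1000 kg = 0.001313 kg
Hc = 27.4688 / 0.001313 = 20920.64 kJ/kg


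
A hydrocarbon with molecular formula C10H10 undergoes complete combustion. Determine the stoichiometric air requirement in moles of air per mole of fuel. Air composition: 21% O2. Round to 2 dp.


Balanced combustion: C10H10 + 12.5 O2 -> 10 CO2 + 5 H2O
O2 needed = C + H/4 = 10 + 10/4 = 12.50 moles
Air moles = O2 / 0.21 = 12.50 / 0.21 = 59.52 moles air


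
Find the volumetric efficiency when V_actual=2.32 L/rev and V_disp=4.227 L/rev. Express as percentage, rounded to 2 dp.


eta_v = (V_actual / V_disp) * 100
Ratio = 2.32 / 4.227 = 0.5489
eta_v = 0.5489 * 100 = 54.89%


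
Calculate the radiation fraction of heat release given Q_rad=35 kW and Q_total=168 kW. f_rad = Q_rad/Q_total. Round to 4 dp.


f_rad = Q_rad / Q_total
f_rad = 35 / 168 = 0.2083


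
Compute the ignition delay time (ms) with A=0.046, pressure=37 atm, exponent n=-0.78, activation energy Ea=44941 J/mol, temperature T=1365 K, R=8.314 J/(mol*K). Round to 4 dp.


tau = A * P^n * exp(Ea/(R*T))
P^n = 37^(-0.78) = 0.05981397
Ea/(R*T) = 44941/(8.314*1365) = 3.960044
exp(Ea/(R*T)) = 52.459658
tau = 0.046 * 0.05981397 * 52.459658 = 0.1443 ms


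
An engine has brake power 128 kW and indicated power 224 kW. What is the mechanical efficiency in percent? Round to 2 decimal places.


eta_mech = (BP / IP) * 100
Ratio = 128 / 224 = 0.5714
eta_mech = 0.5714 * 100 = 57.14%


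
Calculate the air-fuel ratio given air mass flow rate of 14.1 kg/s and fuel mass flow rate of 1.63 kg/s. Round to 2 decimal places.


AFR = m_air / m_fuel
AFR = 14.1 / 1.63 = 8.65


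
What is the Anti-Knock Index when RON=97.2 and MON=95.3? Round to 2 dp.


AKI = (RON + MON) / 2
AKI = (97.2 + 95.3) / 2
AKI = 192.5 / 2 = 96.25


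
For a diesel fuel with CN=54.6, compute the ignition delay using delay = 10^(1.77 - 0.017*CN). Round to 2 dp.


delay = 10^(1.77 - 0.017*CN)
Exponent = 1.77 - 0.017*54.6 = 0.8418
delay = 10^0.8418 = 6.95 ms


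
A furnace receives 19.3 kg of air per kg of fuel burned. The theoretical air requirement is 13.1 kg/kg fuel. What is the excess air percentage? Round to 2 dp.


Excess air = actual - stoichiometric = 19.3 - 13.1 = 6.20 kg/kg fuel
Excess air % = (excess / stoich) * 100 = (6.20 / 13.1) * 100 = 47.33%


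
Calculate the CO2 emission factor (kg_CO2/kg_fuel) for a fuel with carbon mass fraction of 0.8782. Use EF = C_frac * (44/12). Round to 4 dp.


EF = C_frac * (M_CO2 / M_C)
EF = 0.8782 * (44/12)
EF = 0.8782 * 3.666667 = 3.2201 kg_CO2/kg_fuel


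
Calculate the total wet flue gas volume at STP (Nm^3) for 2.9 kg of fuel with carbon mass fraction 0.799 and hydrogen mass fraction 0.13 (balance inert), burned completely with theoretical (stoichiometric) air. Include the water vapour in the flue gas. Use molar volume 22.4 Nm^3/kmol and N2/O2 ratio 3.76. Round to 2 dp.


Per kg fuel: CO2 = (C/12 kmol)*22.4 = (0.799/12)*22.4 = 1.49147 Nm^3
Per kg fuel: H2O = (H/2 kmol)*22.4 = (0.13/2)*22.4 = 1.45600 Nm^3
O2 needed per kg fuel = C/12 + H/4 = 0.799/12 + 0.13/4 = 0.09908333 kmol
Per kg fuel: N2 = O2*3.76*22.4 = 0.09908333*3.76*22.4 = 8.34519 Nm^3
Total per kg = 1.49147 + 1.45600 + 8.34519 = 11.29266 Nm^3
Total = 11.29266 * 2.9 = 32.75 Nm^3


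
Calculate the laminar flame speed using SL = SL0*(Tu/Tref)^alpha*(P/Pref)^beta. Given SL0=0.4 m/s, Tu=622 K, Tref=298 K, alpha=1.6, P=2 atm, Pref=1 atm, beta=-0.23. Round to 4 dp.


SL = SL0 * (Tu/Tref)^alpha * (P/Pref)^beta
T ratio = 622/298 = 2.08724832
(T ratio)^alpha = 2.08724832^1.6 = 3.245776
(P/Pref)^beta = 2^(-0.23) = 0.852635
SL = 0.4 * 3.245776 * 0.852635 = 1.1070 m/s


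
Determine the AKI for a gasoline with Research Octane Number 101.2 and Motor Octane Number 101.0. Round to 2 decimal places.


AKI = (RON + MON) / 2
AKI = (101.2 + 101.0) / 2
AKI = 202.2 / 2 = 101.10


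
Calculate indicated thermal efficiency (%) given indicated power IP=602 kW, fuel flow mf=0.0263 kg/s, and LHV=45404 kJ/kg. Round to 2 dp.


eta_ith = (IP / (mf * LHV)) * 100
Denominator = 0.0263 * 45404 = 1194.1252 kW
eta_ith = (602 / 1194.1252) * 100 = 50.41%


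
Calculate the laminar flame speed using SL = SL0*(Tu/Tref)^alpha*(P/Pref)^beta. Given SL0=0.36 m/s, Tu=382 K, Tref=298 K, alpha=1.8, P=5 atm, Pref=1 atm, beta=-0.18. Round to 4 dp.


SL = SL0 * (Tu/Tref)^alpha * (P/Pref)^beta
T ratio = 382/298 = 1.28187919
(T ratio)^alpha = 1.28187919^1.8 = 1.563597
(P/Pref)^beta = 5^(-0.18) = 0.748489
SL = 0.36 * 1.563597 * 0.748489 = 0.4213 m/s


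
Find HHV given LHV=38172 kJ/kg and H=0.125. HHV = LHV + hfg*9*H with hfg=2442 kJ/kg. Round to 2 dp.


HHV = LHV + hfg * 9 * H
Water addition = 2442 * 9 * 0.125 = 2747.250 kJ/kg
HHV = 38172 + 2747.250 = 40919.25 kJ/kg


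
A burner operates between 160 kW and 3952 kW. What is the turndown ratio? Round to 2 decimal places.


TDR = Q_max / Q_min
TDR = 3952 / 160 = 24.70


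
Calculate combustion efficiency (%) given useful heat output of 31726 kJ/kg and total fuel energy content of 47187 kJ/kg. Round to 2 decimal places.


Efficiency = (Q_useful / Q_fuel) * 100
Efficiency = (31726 / 47187) * 100
Efficiency = 0.6723 * 100 = 67.23%


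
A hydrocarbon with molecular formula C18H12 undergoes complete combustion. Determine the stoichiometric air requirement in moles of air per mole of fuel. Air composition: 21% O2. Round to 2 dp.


Balanced combustion: C18H12 + 21 O2 -> 18 CO2 + 6 H2O
O2 needed = C + H/4 = 18 + 12/4 = 21.00 moles
Air moles = O2 / 0.21 = 21.00 / 0.21 = 100.00 moles air


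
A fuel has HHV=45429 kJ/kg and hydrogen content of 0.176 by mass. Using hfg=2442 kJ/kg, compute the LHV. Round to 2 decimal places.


LHV = HHV - hfg * 9 * H
Water correction = 2442 * 9 * 0.176 = 3868.128 kJ/kg
LHV = 45429 - 3868.128 = 41560.87 kJ/kg


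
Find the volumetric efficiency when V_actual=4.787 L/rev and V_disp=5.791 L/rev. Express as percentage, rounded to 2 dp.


eta_v = (V_actual / V_disp) * 100
Ratio = 4.787 / 5.791 = 0.8266
eta_v = 0.8266 * 100 = 82.66%


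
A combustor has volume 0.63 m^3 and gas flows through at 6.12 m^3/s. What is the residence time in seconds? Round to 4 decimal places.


tau = V / Q_flow
tau = 0.63 / 6.12 = 0.1029 s


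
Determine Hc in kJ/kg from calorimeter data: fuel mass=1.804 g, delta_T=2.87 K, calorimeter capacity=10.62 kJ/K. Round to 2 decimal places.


Hc = C_cal * delta_T / m_fuel
Q_released = 10.62 * 2.87 = 30.4794 kJ
m_fuel = 1.804 g = 1.804/1000 kg = 0.001804 kg
Hc = 30.4794 / 0.001804 = 16895.45 kJ/kg


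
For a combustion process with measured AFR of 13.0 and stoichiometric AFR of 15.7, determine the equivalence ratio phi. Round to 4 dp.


phi = AFR_stoich / AFR_actual
phi = 15.7 / 13.0 = 1.2077


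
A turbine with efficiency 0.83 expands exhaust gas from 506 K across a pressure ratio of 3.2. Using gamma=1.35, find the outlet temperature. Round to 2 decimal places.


T_out = T_in * (1 - eta * (1 - PR^(-(gamma-1)/gamma)))
Exponent = -(1.35-1)/1.35 = -0.25925926
PR^exp = 3.2^(-0.25925926) = 0.73966521
Factor = 1 - 0.83*(1 - 0.73966521) = 0.78392212
T_out = 506 * 0.78392212 = 396.66 K


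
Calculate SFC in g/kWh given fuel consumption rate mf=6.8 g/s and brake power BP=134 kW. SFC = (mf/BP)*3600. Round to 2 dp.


SFC = (mf / BP) * 3600
Rate = 6.8 / 134 = 0.050746 g/(s*kW)
SFC = 0.050746 * 3600 = 182.69 g/kWh


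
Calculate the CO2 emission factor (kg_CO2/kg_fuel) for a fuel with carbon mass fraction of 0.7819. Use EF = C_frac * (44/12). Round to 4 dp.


EF = C_frac * (M_CO2 / M_C)
EF = 0.7819 * (44/12)
EF = 0.7819 * 3.666667 = 2.8670 kg_CO2/kg_fuel


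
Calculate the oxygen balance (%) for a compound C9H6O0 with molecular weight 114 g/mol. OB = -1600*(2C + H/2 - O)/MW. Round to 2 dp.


OB = -1600 * (2C + H/2 - O) / MW
Inner = 2*9 + 6/2 - 0 = 21.00
OB = -1600 * 21.00 / 114 = -294.74%


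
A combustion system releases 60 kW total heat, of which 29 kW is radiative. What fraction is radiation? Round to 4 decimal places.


f_rad = Q_rad / Q_total
f_rad = 29 / 60 = 0.4833


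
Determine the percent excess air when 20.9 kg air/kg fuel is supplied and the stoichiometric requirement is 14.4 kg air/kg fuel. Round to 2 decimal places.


Excess air = actual - stoichiometric = 20.9 - 14.4 = 6.50 kg/kg fuel
Excess air % = (excess / stoich) * 100 = (6.50 / 14.4) * 100 = 45.14%


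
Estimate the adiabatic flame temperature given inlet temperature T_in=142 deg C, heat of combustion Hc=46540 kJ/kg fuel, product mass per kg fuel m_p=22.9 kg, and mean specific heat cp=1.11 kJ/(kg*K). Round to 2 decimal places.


T_ad = T_in + Hc / (m_p * cp)
Denominator = 22.9 * 1.11 = 25.4190
Temperature rise = 46540 / 25.4190 = 1830.91 K
T_ad = 142 + 1830.91 = 1972.91 deg C


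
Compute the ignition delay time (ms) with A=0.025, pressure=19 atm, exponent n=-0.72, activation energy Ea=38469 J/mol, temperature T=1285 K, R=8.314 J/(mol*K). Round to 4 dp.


tau = A * P^n * exp(Ea/(R*T))
P^n = 19^(-0.72) = 0.12003210
Ea/(R*T) = 38469/(8.314*1285) = 3.600790
exp(Ea/(R*T)) = 36.627145
tau = 0.025 * 0.12003210 * 36.627145 = 0.1099 ms


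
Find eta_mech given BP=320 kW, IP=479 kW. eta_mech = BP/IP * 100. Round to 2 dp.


eta_mech = (BP / IP) * 100
Ratio = 320 / 479 = 0.6681
eta_mech = 0.6681 * 100 = 66.81%


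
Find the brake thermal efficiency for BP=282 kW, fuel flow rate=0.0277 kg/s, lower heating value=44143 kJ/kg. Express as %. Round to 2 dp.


eta_BTE = (BP / (mf * LHV)) * 100
Denominator = 0.0277 * 44143 = 1222.7611 kW
eta_BTE = (282 / 1222.7611) * 100 = 23.06%


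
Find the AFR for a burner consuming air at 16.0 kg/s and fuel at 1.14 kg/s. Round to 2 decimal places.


AFR = m_air / m_fuel
AFR = 16.0 / 1.14 = 14.04


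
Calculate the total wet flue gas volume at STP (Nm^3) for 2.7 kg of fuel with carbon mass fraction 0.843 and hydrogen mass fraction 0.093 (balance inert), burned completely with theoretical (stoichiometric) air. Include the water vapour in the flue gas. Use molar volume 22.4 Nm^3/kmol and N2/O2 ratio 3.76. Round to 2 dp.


Per kg fuel: CO2 = (C/12 kmol)*22.4 = (0.843/12)*22.4 = 1.57360 Nm^3
Per kg fuel: H2O = (H/2 kmol)*22.4 = (0.093/2)*22.4 = 1.04160 Nm^3
O2 needed per kg fuel = C/12 + H/4 = 0.843/12 + 0.093/4 = 0.09350000 kmol
Per kg fuel: N2 = O2*3.76*22.4 = 0.09350000*3.76*22.4 = 7.87494 Nm^3
Total per kg = 1.57360 + 1.04160 + 7.87494 = 10.49014 Nm^3
Total = 10.49014 * 2.7 = 28.32 Nm^3


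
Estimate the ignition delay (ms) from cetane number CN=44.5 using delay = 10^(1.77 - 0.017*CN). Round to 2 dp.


delay = 10^(1.77 - 0.017*CN)
Exponent = 1.77 - 0.017*44.5 = 1.0135
delay = 10^1.0135 = 10.32 ms


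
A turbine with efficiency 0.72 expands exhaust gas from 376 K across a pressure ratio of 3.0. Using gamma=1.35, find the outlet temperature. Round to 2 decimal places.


T_out = T_in * (1 - eta * (1 - PR^(-(gamma-1)/gamma)))
Exponent = -(1.35-1)/1.35 = -0.25925926
PR^exp = 3.0^(-0.25925926) = 0.75214556
Factor = 1 - 0.72*(1 - 0.75214556) = 0.82154480
T_out = 376 * 0.82154480 = 308.90 K


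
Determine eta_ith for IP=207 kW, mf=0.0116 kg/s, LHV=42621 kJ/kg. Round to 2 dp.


eta_ith = (IP / (mf * LHV)) * 100
Denominator = 0.0116 * 42621 = 494.4036 kW
eta_ith = (207 / 494.4036) * 100 = 41.87%


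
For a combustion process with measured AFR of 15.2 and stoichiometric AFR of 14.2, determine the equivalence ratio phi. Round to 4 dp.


phi = AFR_stoich / AFR_actual
phi = 14.2 / 15.2 = 0.9342


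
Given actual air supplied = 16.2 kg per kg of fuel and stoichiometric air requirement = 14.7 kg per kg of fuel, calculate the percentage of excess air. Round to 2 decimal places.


Excess air = actual - stoichiometric = 16.2 - 14.7 = 1.50 kg/kg fuel
Excess air % = (excess / stoich) * 100 = (1.50 / 14.7) * 100 = 10.20%


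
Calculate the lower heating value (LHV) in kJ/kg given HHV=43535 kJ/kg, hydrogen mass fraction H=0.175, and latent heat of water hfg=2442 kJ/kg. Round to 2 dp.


LHV = HHV - hfg * 9 * H
Water correction = 2442 * 9 * 0.175 = 3846.150 kJ/kg
LHV = 43535 - 3846.150 = 39688.85 kJ/kg


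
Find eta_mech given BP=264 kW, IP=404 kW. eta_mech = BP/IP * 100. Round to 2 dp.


eta_mech = (BP / IP) * 100
Ratio = 264 / 404 = 0.6535
eta_mech = 0.6535 * 100 = 65.35%


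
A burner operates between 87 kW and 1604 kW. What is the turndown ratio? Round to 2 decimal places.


TDR = Q_max / Q_min
TDR = 1604 / 87 = 18.44


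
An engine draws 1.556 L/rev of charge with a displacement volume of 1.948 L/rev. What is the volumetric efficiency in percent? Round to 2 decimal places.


eta_v = (V_actual / V_disp) * 100
Ratio = 1.556 / 1.948 = 0.7988
eta_v = 0.7988 * 100 = 79.88%


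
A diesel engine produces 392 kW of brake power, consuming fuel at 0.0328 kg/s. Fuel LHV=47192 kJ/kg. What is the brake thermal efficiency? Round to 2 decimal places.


eta_BTE = (BP / (mf * LHV)) * 100
Denominator = 0.0328 * 47192 = 1547.8976 kW
eta_BTE = (392 / 1547.8976) * 100 = 25.32%


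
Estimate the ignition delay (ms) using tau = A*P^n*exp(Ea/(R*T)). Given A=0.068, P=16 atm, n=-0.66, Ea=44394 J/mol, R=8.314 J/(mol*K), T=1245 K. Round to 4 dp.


tau = A * P^n * exp(Ea/(R*T))
P^n = 16^(-0.66) = 0.16042824
Ea/(R*T) = 44394/(8.314*1245) = 4.288890
exp(Ea/(R*T)) = 72.885519
tau = 0.068 * 0.16042824 * 72.885519 = 0.7951 ms


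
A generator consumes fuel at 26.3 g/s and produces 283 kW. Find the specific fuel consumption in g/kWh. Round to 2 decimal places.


SFC = (mf / BP) * 3600
Rate = 26.3 / 283 = 0.092933 g/(s*kW)
SFC = 0.092933 * 3600 = 334.56 g/kWh


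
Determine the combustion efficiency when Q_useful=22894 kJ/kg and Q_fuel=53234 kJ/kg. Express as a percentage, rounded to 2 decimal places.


Efficiency = (Q_useful / Q_fuel) * 100
Efficiency = (22894 / 53234) * 100
Efficiency = 0.4301 * 100 = 43.01%


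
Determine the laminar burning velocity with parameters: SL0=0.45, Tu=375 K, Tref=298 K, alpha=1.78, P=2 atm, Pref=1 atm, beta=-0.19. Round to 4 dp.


SL = SL0 * (Tu/Tref)^alpha * (P/Pref)^beta
T ratio = 375/298 = 1.25838926
(T ratio)^alpha = 1.25838926^1.78 = 1.505465
(P/Pref)^beta = 2^(-0.19) = 0.876606
SL = 0.45 * 1.505465 * 0.876606 = 0.5939 m/s


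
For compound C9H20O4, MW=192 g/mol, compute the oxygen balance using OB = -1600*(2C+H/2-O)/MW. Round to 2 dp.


OB = -1600 * (2C + H/2 - O) / MW
Inner = 2*9 + 20/2 - 4 = 24.00
OB = -1600 * 24.00 / 192 = -200.00%


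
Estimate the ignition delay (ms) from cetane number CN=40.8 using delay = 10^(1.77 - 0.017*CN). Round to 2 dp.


delay = 10^(1.77 - 0.017*CN)
Exponent = 1.77 - 0.017*40.8 = 1.0764
delay = 10^1.0764 = 11.92 ms


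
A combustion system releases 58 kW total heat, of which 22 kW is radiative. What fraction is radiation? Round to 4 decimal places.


f_rad = Q_rad / Q_total
f_rad = 22 / 58 = 0.3793


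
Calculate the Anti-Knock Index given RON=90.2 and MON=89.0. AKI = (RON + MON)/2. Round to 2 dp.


AKI = (RON + MON) / 2
AKI = (90.2 + 89.0) / 2
AKI = 179.2 / 2 = 89.60


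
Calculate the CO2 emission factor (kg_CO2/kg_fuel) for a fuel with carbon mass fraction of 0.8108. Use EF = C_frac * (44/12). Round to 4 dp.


EF = C_frac * (M_CO2 / M_C)
EF = 0.8108 * (44/12)
EF = 0.8108 * 3.666667 = 2.9729 kg_CO2/kg_fuel


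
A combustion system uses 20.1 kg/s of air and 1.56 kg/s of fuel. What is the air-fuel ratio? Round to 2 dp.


AFR = m_air / m_fuel
AFR = 20.1 / 1.56 = 12.88


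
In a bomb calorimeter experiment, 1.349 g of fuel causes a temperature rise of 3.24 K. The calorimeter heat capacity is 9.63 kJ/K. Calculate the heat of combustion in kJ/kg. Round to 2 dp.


Hc = C_cal * delta_T / m_fuel
Q_released = 9.63 * 3.24 = 31.2012 kJ
m_fuel = 1.349 g = 1.349/1000 kg = 0.001349 kg
Hc = 31.2012 / 0.001349 = 23129.13 kJ/kg


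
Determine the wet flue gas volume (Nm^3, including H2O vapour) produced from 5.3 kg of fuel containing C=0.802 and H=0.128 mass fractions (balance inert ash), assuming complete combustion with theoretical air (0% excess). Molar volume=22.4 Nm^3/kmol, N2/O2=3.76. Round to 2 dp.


Per kg fuel: CO2 = (C/12 kmol)*22.4 = (0.802/12)*22.4 = 1.49707 Nm^3
Per kg fuel: H2O = (H/2 kmol)*22.4 = (0.128/2)*22.4 = 1.43360 Nm^3
O2 needed per kg fuel = C/12 + H/4 = 0.802/12 + 0.128/4 = 0.09883333 kmol
Per kg fuel: N2 = O2*3.76*22.4 = 0.09883333*3.76*22.4 = 8.32414 Nm^3
Total per kg = 1.49707 + 1.43360 + 8.32414 = 11.25481 Nm^3
Total = 11.25481 * 5.3 = 59.65 Nm^3


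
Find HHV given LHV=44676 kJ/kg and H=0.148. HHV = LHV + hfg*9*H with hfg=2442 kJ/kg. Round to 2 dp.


HHV = LHV + hfg * 9 * H
Water addition = 2442 * 9 * 0.148 = 3252.744 kJ/kg
HHV = 44676 + 3252.744 = 47928.74 kJ/kg


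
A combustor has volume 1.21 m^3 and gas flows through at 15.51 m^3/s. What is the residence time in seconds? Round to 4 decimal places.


tau = V / Q_flow
tau = 1.21 / 15.51 = 0.0780 s


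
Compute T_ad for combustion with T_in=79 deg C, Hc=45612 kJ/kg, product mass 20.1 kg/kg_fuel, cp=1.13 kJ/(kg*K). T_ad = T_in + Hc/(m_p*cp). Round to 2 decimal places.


T_ad = T_in + Hc / (m_p * cp)
Denominator = 20.1 * 1.13 = 22.7130
Temperature rise = 45612 / 22.7130 = 2008.19 K
T_ad = 79 + 2008.19 = 2087.19 deg C


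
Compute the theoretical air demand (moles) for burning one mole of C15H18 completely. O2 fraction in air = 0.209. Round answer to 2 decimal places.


Balanced combustion: C15H18 + 19.5 O2 -> 15 CO2 + 9 H2O
O2 needed = C + H/4 = 15 + 18/4 = 19.50 moles
Air moles = O2 / 0.209 = 19.50 / 0.209 = 93.30 moles air


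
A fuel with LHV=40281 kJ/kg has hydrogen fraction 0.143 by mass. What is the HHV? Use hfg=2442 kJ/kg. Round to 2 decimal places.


HHV = LHV + hfg * 9 * H
Water addition = 2442 * 9 * 0.143 = 3142.854 kJ/kg
HHV = 40281 + 3142.854 = 43423.85 kJ/kg


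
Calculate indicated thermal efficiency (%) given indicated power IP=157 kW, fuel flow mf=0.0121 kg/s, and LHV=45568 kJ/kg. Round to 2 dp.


eta_ith = (IP / (mf * LHV)) * 100
Denominator = 0.0121 * 45568 = 551.3728 kW
eta_ith = (157 / 551.3728) * 100 = 28.47%


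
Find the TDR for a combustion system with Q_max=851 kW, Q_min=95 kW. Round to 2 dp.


TDR = Q_max / Q_min
TDR = 851 / 95 = 8.96


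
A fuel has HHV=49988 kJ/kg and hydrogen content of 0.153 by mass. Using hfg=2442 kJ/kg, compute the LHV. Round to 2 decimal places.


LHV = HHV - hfg * 9 * H
Water correction = 2442 * 9 * 0.153 = 3362.634 kJ/kg
LHV = 49988 - 3362.634 = 46625.37 kJ/kg


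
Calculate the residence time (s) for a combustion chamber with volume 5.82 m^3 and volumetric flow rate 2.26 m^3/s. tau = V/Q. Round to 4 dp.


tau = V / Q_flow
tau = 5.82 / 2.26 = 2.5752 s


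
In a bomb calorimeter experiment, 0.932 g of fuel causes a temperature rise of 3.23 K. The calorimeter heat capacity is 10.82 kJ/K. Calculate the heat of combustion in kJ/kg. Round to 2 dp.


Hc = C_cal * delta_T / m_fuel
Q_released = 10.82 * 3.23 = 34.9486 kJ
m_fuel = 0.932 g = 0.932/1000 kg = 0.000932 kg
Hc = 34.9486 / 0.000932 = 37498.50 kJ/kg


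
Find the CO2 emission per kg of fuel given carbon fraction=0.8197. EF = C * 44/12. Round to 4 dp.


EF = C_frac * (M_CO2 / M_C)
EF = 0.8197 * (44/12)
EF = 0.8197 * 3.666667 = 3.0056 kg_CO2/kg_fuel


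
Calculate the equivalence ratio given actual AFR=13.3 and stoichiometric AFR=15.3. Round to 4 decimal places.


phi = AFR_stoich / AFR_actual
phi = 15.3 / 13.3 = 1.1504


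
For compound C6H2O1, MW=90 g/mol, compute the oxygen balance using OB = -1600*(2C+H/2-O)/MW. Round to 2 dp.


OB = -1600 * (2C + H/2 - O) / MW
Inner = 2*6 + 2/2 - 1 = 12.00
OB = -1600 * 12.00 / 90 = -213.33%


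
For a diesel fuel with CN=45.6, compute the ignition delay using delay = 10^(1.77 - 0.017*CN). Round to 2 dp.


delay = 10^(1.77 - 0.017*CN)
Exponent = 1.77 - 0.017*45.6 = 0.9948
delay = 10^0.9948 = 9.88 ms


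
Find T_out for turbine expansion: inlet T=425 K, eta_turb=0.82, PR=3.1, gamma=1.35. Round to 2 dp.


T_out = T_in * (1 - eta * (1 - PR^(-(gamma-1)/gamma)))
Exponent = -(1.35-1)/1.35 = -0.25925926
PR^exp = 3.1^(-0.25925926) = 0.74577862
Factor = 1 - 0.82*(1 - 0.74577862) = 0.79153847
T_out = 425 * 0.79153847 = 336.40 K


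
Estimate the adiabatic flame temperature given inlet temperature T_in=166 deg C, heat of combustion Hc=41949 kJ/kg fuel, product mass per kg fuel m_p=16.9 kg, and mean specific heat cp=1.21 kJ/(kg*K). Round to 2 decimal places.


T_ad = T_in + Hc / (m_p * cp)
Denominator = 16.9 * 1.21 = 20.4490
Temperature rise = 41949 / 20.4490 = 2051.40 K
T_ad = 166 + 2051.40 = 2217.40 deg C


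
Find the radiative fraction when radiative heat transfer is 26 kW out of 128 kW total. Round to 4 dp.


f_rad = Q_rad / Q_total
f_rad = 26 / 128 = 0.2031


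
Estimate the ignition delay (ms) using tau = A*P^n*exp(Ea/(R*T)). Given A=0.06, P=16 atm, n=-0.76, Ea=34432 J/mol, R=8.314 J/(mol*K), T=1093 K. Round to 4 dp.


tau = A * P^n * exp(Ea/(R*T))
P^n = 16^(-0.76) = 0.12158187
Ea/(R*T) = 34432/(8.314*1093) = 3.789065
exp(Ea/(R*T)) = 44.215045
tau = 0.06 * 0.12158187 * 44.215045 = 0.3225 ms


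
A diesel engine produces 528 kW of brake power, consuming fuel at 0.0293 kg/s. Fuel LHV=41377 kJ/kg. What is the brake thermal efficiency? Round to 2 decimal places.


eta_BTE = (BP / (mf * LHV)) * 100
Denominator = 0.0293 * 41377 = 1212.3461 kW
eta_BTE = (528 / 1212.3461) * 100 = 43.55%


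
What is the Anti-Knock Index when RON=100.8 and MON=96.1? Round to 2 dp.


AKI = (RON + MON) / 2
AKI = (100.8 + 96.1) / 2
AKI = 196.9 / 2 = 98.45


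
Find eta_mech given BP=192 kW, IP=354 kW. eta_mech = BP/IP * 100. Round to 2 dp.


eta_mech = (BP / IP) * 100
Ratio = 192 / 354 = 0.5424
eta_mech = 0.5424 * 100 = 54.24%


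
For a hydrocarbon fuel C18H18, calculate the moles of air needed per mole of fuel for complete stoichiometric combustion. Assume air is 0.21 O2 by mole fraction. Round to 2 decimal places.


Balanced combustion: C18H18 + 22.5 O2 -> 18 CO2 + 9 H2O
O2 needed = C + H/4 = 18 + 18/4 = 22.50 moles
Air moles = O2 / 0.21 = 22.50 / 0.21 = 107.14 moles air


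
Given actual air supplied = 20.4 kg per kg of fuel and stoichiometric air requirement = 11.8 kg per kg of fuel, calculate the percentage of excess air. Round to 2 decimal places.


Excess air = actual - stoichiometric = 20.4 - 11.8 = 8.60 kg/kg fuel
Excess air % = (excess / stoich) * 100 = (8.60 / 11.8) * 100 = 72.88%


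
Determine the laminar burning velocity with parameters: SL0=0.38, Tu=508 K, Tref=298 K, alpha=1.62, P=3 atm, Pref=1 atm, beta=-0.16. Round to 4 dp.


SL = SL0 * (Tu/Tref)^alpha * (P/Pref)^beta
T ratio = 508/298 = 1.70469799
(T ratio)^alpha = 1.70469799^1.62 = 2.372842
(P/Pref)^beta = 3^(-0.16) = 0.838804
SL = 0.38 * 2.372842 * 0.838804 = 0.7563 m/s


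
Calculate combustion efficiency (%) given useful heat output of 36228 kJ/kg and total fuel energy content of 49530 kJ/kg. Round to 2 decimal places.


Efficiency = (Q_useful / Q_fuel) * 100
Efficiency = (36228 / 49530) * 100
Efficiency = 0.7314 * 100 = 73.14%


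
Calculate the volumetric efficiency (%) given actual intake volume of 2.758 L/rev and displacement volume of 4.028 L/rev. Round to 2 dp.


eta_v = (V_actual / V_disp) * 100
Ratio = 2.758 / 4.028 = 0.6847
eta_v = 0.6847 * 100 = 68.47%
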